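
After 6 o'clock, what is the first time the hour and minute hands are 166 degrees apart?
At t minutes past 6:00, the hour hand is at 30 x 6 + 0.5t degrees and the minute hand is at 6t degrees.
The smaller angle between them is 166 degrees when |30H - 5.5t| = 166 or |30H - 5.5t| = 194.
With H = 6, solve 30 x 6 - 5.5t = +/- target for each target:
  t = (30 x 6 - 166) / 5.5 = 2.55
  t = (30 x 6 + 166) / 5.5 = 62.91 (outside (0, 60))
  t = (30 x 6 - 194) / 5.5 = -2.55 (outside (0, 60))
  t = (30 x 6 + 194) / 5.5 = 68 (outside (0, 60))
Valid solutions in (0, 60): {2.55} minutes.
The first occurrence is t = 2.55 minutes.
The hands form a 166-degree angle at 2.55 minutes past 6:00.

Final answer: 2.55 minutes past 6:00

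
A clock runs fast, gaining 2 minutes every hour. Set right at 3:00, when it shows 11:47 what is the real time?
For every 60 true minutes, the faulty clock advances 62 minutes, so 1 faulty-clock minute corresponds to 60/62 true minutes.
From 3:00 to 11:47 on the faulty dial is 527 minutes.
True elapsed: 527 x 60/62 = 510 minutes = 8 hours and 30 minutes.
True time: 3:00 + 8 hours and 30 minutes = 11:30.

Final answer: 11:30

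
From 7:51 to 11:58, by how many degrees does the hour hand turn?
The hour hand moves 0.5 degrees per minute.
Time elapsed: 11:58 - 7:51 = 247 minutes
Angular displacement: 247 x 0.5 = 123.5 degrees

Final answer: 123.5 degrees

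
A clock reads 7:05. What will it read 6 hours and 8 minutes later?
Starting time: 7:05
Adding 8 minutes to 5 minutes: 5 + 8 = 13 minutes
Adding 6 hours: 7 + 6 = 13 - 12 = 1
Final time: 1:13

Final answer: 1:13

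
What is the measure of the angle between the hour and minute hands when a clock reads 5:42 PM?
Hour hand position: 5 x 30 + 42 x 0.5 = 171 degrees
Minute hand position: 42 x 6 = 252 degrees
Difference: |171 - 252| = 81 degrees
The angle between the hands is 81 degrees

Final answer: 81 degrees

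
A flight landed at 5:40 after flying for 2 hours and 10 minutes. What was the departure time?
Starting time: 5:40 = 340 total minutes past 12:00
Subtracting: 2 hours and 10 minutes = 130 minutes
340 - 130 = 210 minutes
= 3 hours and 30 minutes past 12:00 = 3:30

Final answer: 3:30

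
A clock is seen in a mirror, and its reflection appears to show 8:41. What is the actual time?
Reflection across the vertical (12-6) axis maps a hand at angle A degrees to (360 - A) degrees, which sends a reading of T minutes past 12:00 to (720 - T) minutes past 12:00.
Mirror reads 8:41 = 521 minutes past 12:00.
Actual time: (720 - 521) mod 720 = 199 minutes = 3:19.

Final answer: 3:19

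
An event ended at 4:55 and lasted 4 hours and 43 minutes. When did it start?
Starting time: 4:55 = 295 total minutes past 12:00
Subtracting: 4 hours and 43 minutes = 283 minutes
295 - 283 = 12 minutes
= 12 minutes past 12:00 = 12:12

Final answer: 12:12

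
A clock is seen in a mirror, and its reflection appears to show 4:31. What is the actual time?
Reflection across the vertical (12-6) axis maps a hand at angle A degrees to (360 - A) degrees, which sends a reading of T minutes past 12:00 to (720 - T) minutes past 12:00.
Mirror reads 4:31 = 271 minutes past 12:00.
Actual time: (720 - 271) mod 720 = 449 minutes = 7:29.

Final answer: 7:29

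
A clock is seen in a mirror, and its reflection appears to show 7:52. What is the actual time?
Reflection across the vertical (12-6) axis maps a hand at angle A degrees to (360 - A) degrees, which sends a reading of T minutes past 12:00 to (720 - T) minutes past 12:00.
Mirror reads 7:52 = 472 minutes past 12:00.
Actual time: (720 - 472) mod 720 = 248 minutes = 4:08.

Final answer: 4:08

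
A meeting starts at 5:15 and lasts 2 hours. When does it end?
Starting time: 5:15
Adding 0 minutes to 15 minutes: 15 + 0 = 15 minutes
Adding 2 hours: 5 + 2 = 7
Final time: 7:15

Final answer: 7:15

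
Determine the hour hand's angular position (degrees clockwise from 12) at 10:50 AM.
The hour hand moves 30 degrees per hour and 0.5 degrees per minute.
At 10:50: (10) x 30 + 50 x 0.5 = 300 + 25 = 325 degrees

Final answer: 325 degrees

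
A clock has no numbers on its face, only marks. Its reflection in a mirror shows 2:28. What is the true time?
Reflection across the vertical (12-6) axis maps a hand at angle A degrees to (360 - A) degrees, which sends a reading of T minutes past 12:00 to (720 - T) minutes past 12:00.
Mirror reads 2:28 = 148 minutes past 12:00.
Actual time: (720 - 148) mod 720 = 572 minutes = 9:32.

Final answer: 9:32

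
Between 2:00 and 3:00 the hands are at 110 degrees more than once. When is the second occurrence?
At t minutes past 2:00, the hour hand is at 30 x 2 + 0.5t degrees and the minute hand is at 6t degrees.
The smaller angle between them is 110 degrees when |30H - 5.5t| = 110 or |30H - 5.5t| = 250.
With H = 2, solve 30 x 2 - 5.5t = +/- target for each target:
  t = (30 x 2 - 110) / 5.5 = -9.09 (outside (0, 60))
  t = (30 x 2 + 110) / 5.5 = 30.91
  t = (30 x 2 - 250) / 5.5 = -34.55 (outside (0, 60))
  t = (30 x 2 + 250) / 5.5 = 56.36
Valid solutions in (0, 60): {30.91, 56.36} minutes.
The second occurrence is t = 56.36 minutes.
The hands form a 110-degree angle at 56.36 minutes past 2:00.

Final answer: 56.36 minutes past 2:00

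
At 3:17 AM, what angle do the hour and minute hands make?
Hour hand position: 3 x 30 + 17 x 0.5 = 98.5 degrees
Minute hand position: 17 x 6 = 102 degrees
Difference: |98.5 - 102| = 3.5 degrees
The angle between the hands is 3.5 degrees

Final answer: 3.5 degrees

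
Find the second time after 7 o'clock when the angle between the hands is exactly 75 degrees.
At t minutes past 7:00, the hour hand is at 30 x 7 + 0.5t degrees and the minute hand is at 6t degrees.
The smaller angle between them is 75 degrees when |30H - 5.5t| = 75 or |30H - 5.5t| = 285.
With H = 7, solve 30 x 7 - 5.5t = +/- target for each target:
  t = (30 x 7 - 75) / 5.5 = 24.55
  t = (30 x 7 + 75) / 5.5 = 51.82
  t = (30 x 7 - 285) / 5.5 = -13.64 (outside (0, 60))
  t = (30 x 7 + 285) / 5.5 = 90 (outside (0, 60))
Valid solutions in (0, 60): {24.55, 51.82} minutes.
The second occurrence is t = 51.82 minutes.
The hands form a 75-degree angle at 51.82 minutes past 7:00.

Final answer: 51.82 minutes past 7:00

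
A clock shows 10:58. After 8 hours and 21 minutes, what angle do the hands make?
First find the time 8 hours and 21 minutes after 10:58.
Total minutes: 10 x 60 + 58 + 8 x 60 + 21 = 1159.
1159 mod 720 = 439 minutes = 7:19.
Now compute the angle at 7:19:
Hour hand: 7 x 30 + 19 x 0.5 = 219.5 degrees
Minute hand: 19 x 6 = 114 degrees
Difference: |219.5 - 114| = 105.5 degrees
The angle is 105.5 degrees

Final answer: 105.5 degrees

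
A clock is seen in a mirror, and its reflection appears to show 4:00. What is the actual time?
Reflection across the vertical (12-6) axis maps a hand at angle A degrees to (360 - A) degrees, which sends a reading of T minutes past 12:00 to (720 - T) minutes past 12:00.
Mirror reads 4:00 = 240 minutes past 12:00.
Actual time: (720 - 240) mod 720 = 480 minutes = 8:00.

Final answer: 8:00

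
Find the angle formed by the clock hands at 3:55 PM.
Hour hand position: 3 x 30 + 55 x 0.5 = 117.5 degrees
Minute hand position: 55 x 6 = 330 degrees
Difference: |117.5 - 330| = 212.5 degrees
Since 212.5 > 180, the smaller angle is 360 - 212.5 = 147.5 degrees

Final answer: 147.5 degrees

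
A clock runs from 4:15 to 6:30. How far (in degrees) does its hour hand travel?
The hour hand moves 0.5 degrees per minute.
Time elapsed: 6:30 - 4:15 = 135 minutes
Angular displacement: 135 x 0.5 = 67.5 degrees

Final answer: 67.5 degrees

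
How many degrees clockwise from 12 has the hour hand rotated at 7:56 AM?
The hour hand moves 30 degrees per hour and 0.5 degrees per minute.
At 7:56: (7) x 30 + 56 x 0.5 = 210 + 28 = 238 degrees

Final answer: 238 degrees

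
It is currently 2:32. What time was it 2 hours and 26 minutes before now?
Starting time: 2:32 = 152 total minutes past 12:00
Subtracting: 2 hours and 26 minutes = 146 minutes
152 - 146 = 6 minutes
= 6 minutes past 12:00 = 12:06

Final answer: 12:06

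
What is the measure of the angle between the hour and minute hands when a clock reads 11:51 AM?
Hour hand position: 11 x 30 + 51 x 0.5 = 355.5 degrees
Minute hand position: 51 x 6 = 306 degrees
Difference: |355.5 - 306| = 49.5 degrees
The angle between the hands is 49.5 degrees

Final answer: 49.5 degrees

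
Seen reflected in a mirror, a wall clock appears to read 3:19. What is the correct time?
Reflection across the vertical (12-6) axis maps a hand at angle A degrees to (360 - A) degrees, which sends a reading of T minutes past 12:00 to (720 - T) minutes past 12:00.
Mirror reads 3:19 = 199 minutes past 12:00.
Actual time: (720 - 199) mod 720 = 521 minutes = 8:41.

Final answer: 8:41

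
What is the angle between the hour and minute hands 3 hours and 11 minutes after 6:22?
First find the time 3 hours and 11 minutes after 6:22.
Total minutes: 6 x 60 + 22 + 3 x 60 + 11 = 573.
573 mod 720 = 573 minutes = 9:33.
Now compute the angle at 9:33:
Hour hand: 9 x 30 + 33 x 0.5 = 286.5 degrees
Minute hand: 33 x 6 = 198 degrees
Difference: |286.5 - 198| = 88.5 degrees
The angle is 88.5 degrees

Final answer: 88.5 degrees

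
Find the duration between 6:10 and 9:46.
From 6:10 to 9:46:
(9 x 60 + 46) - (6 x 60 + 10) = 586 - 370 = 216 minutes
= 3 hours and 36 minutes

Final answer: 3 hours and 36 minutes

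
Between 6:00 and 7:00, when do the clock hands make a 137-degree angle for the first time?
At t minutes past 6:00, the hour hand is at 30 x 6 + 0.5t degrees and the minute hand is at 6t degrees.
The smaller angle between them is 137 degrees when |30H - 5.5t| = 137 or |30H - 5.5t| = 223.
With H = 6, solve 30 x 6 - 5.5t = +/- target for each target:
  t = (30 x 6 - 137) / 5.5 = 7.82
  t = (30 x 6 + 137) / 5.5 = 57.64
  t = (30 x 6 - 223) / 5.5 = -7.82 (outside (0, 60))
  t = (30 x 6 + 223) / 5.5 = 73.27 (outside (0, 60))
Valid solutions in (0, 60): {7.82, 57.64} minutes.
The first occurrence is t = 7.82 minutes.
The hands form a 137-degree angle at 7.82 minutes past 6:00.

Final answer: 7.82 minutes past 6:00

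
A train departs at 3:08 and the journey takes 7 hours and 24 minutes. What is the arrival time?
Starting time: 3:08
Adding 24 minutes to 8 minutes: 8 + 24 = 32 minutes
Adding 7 hours: 3 + 7 = 10
Final time: 10:32

Final answer: 10:32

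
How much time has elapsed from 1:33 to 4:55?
From 1:33 to 4:55:
(4 x 60 + 55) - (1 x 60 + 33) = 295 - 93 = 202 minutes
= 3 hours and 22 minutes

Final answer: 3 hours and 22 minutes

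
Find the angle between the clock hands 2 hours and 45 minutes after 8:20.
First find the time 2 hours and 45 minutes after 8:20.
Total minutes: 8 x 60 + 20 + 2 x 60 + 45 = 665.
665 mod 720 = 665 minutes = 11:05.
Now compute the angle at 11:05:
Hour hand: 11 x 30 + 5 x 0.5 = 332.5 degrees
Minute hand: 5 x 6 = 30 degrees
Difference: |332.5 - 30| = 302.5 degrees
Smaller angle: 360 - 302.5 = 57.5 degrees

Final answer: 57.5 degrees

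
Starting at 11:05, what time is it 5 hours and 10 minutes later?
Starting time: 11:05
Adding 10 minutes to 5 minutes: 5 + 10 = 15 minutes
Adding 5 hours: 11 + 5 = 16 - 12 = 4
Final time: 4:15

Final answer: 4:15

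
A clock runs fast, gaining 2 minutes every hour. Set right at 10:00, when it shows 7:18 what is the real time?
For every 60 true minutes, the faulty clock advances 62 minutes, so 1 faulty-clock minute corresponds to 60/62 true minutes.
From 10:00 to 7:18 on the faulty dial is 558 minutes.
True elapsed: 558 x 60/62 = 540 minutes = 9 hours.
True time: 10:00 + 9 hours = 7:00.

Final answer: 7:00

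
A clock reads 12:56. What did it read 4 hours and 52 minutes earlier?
Starting time: 12:56 = 56 total minutes past 12:00
Subtracting: 4 hours and 52 minutes = 292 minutes
56 - 292 = -236 (negative, add 12 hours = 720) = 484 minutes
= 8 hours and 4 minutes past 12:00 = 8:04

Final answer: 8:04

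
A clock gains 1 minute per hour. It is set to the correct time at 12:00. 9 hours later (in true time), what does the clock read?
For every 60 true minutes, the faulty clock advances 60 + 1 = 61 minutes.
True elapsed: 9 hours = 540 minutes.
Faulty clock advances: 540 x 61/60 = 549 minutes (drift: 9 minutes ahead).
Shown time: 12:00 + 549 minutes = 9:09.

Final answer: 9:09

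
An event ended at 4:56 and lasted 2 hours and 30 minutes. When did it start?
Starting time: 4:56 = 296 total minutes past 12:00
Subtracting: 2 hours and 30 minutes = 150 minutes
296 - 150 = 146 minutes
= 2 hours and 26 minutes past 12:00 = 2:26

Final answer: 2:26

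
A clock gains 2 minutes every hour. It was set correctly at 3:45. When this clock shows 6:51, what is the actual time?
For every 60 true minutes, the faulty clock advances 62 minutes, so 1 faulty-clock minute corresponds to 60/62 true minutes.
From 3:45 to 6:51 on the faulty dial is 186 minutes.
True elapsed: 186 x 60/62 = 180 minutes = 3 hours.
True time: 3:45 + 3 hours = 6:45.

Final answer: 6:45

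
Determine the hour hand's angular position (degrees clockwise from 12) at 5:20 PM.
The hour hand moves 30 degrees per hour and 0.5 degrees per minute.
At 5:20: (5) x 30 + 20 x 0.5 = 150 + 10 = 160 degrees

Final answer: 160 degrees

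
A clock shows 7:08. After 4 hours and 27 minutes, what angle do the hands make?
First find the time 4 hours and 27 minutes after 7:08.
Total minutes: 7 x 60 + 8 + 4 x 60 + 27 = 695.
695 mod 720 = 695 minutes = 11:35.
Now compute the angle at 11:35:
Hour hand: 11 x 30 + 35 x 0.5 = 347.5 degrees
Minute hand: 35 x 6 = 210 degrees
Difference: |347.5 - 210| = 137.5 degrees
The angle is 137.5 degrees

Final answer: 137.5 degrees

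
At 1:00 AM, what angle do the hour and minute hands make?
Hour hand position: 1 x 30 + 0 x 0.5 = 30 degrees
Minute hand position: 0 x 6 = 0 degrees
Difference: |30 - 0| = 30 degrees
The angle between the hands is 30 degrees

Final answer: 30 degrees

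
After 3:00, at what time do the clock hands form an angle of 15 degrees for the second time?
At t minutes past 3:00, the hour hand is at 30 x 3 + 0.5t degrees and the minute hand is at 6t degrees.
The smaller angle between them is 15 degrees when |30H - 5.5t| = 15 or |30H - 5.5t| = 345.
With H = 3, solve 30 x 3 - 5.5t = +/- target for each target:
  t = (30 x 3 - 15) / 5.5 = 13.64
  t = (30 x 3 + 15) / 5.5 = 19.09
  t = (30 x 3 - 345) / 5.5 = -46.36 (outside (0, 60))
  t = (30 x 3 + 345) / 5.5 = 79.09 (outside (0, 60))
Valid solutions in (0, 60): {13.64, 19.09} minutes.
The second occurrence is t = 19.09 minutes.
The hands form a 15-degree angle at 19.09 minutes past 3:00.

Final answer: 19.09 minutes past 3:00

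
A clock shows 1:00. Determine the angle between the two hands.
Hour hand position: 1 x 30 + 0 x 0.5 = 30 degrees
Minute hand position: 0 x 6 = 0 degrees
Difference: |30 - 0| = 30 degrees
The angle between the hands is 30 degrees

Final answer: 30 degrees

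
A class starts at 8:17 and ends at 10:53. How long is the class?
From 8:17 to 10:53:
(10 x 60 + 53) - (8 x 60 + 17) = 653 - 497 = 156 minutes
= 2 hours and 36 minutes

Final answer: 2 hours and 36 minutes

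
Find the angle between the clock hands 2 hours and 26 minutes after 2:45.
First find the time 2 hours and 26 minutes after 2:45.
Total minutes: 2 x 60 + 45 + 2 x 60 + 26 = 311.
311 mod 720 = 311 minutes = 5:11.
Now compute the angle at 5:11:
Hour hand: 5 x 30 + 11 x 0.5 = 155.5 degrees
Minute hand: 11 x 6 = 66 degrees
Difference: |155.5 - 66| = 89.5 degrees
The angle is 89.5 degrees

Final answer: 89.5 degrees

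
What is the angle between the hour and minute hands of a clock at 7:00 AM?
Hour hand position: 7 x 30 + 0 x 0.5 = 210 degrees
Minute hand position: 0 x 6 = 0 degrees
Difference: |210 - 0| = 210 degrees
Since 210 > 180, the smaller angle is 360 - 210 = 150 degrees

Final answer: 150 degrees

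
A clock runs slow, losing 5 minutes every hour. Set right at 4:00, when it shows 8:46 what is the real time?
For every 60 true minutes, the faulty clock advances 55 minutes, so 1 faulty-clock minute corresponds to 60/55 true minutes.
From 4:00 to 8:46 on the faulty dial is 286 minutes.
True elapsed: 286 x 60/55 = 312 minutes = 5 hours and 12 minutes.
True time: 4:00 + 5 hours and 12 minutes = 9:12.

Final answer: 9:12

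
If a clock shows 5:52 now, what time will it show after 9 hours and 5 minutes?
Starting time: 5:52
Adding 5 minutes to 52 minutes: 52 + 5 = 57 minutes
Adding 9 hours: 5 + 9 = 14 - 12 = 2
Final time: 2:57

Final answer: 2:57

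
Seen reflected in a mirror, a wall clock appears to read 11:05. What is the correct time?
Reflection across the vertical (12-6) axis maps a hand at angle A degrees to (360 - A) degrees, which sends a reading of T minutes past 12:00 to (720 - T) minutes past 12:00.
Mirror reads 11:05 = 665 minutes past 12:00.
Actual time: (720 - 665) mod 720 = 55 minutes = 12:55.

Final answer: 12:55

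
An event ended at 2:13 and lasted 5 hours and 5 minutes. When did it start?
Starting time: 2:13 = 133 total minutes past 12:00
Subtracting: 5 hours and 5 minutes = 305 minutes
133 - 305 = -172 (negative, add 12 hours = 720) = 548 minutes
= 9 hours and 8 minutes past 12:00 = 9:08

Final answer: 9:08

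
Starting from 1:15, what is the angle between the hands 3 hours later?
First find the time 3 hours after 1:15.
Total minutes: 1 x 60 + 15 + 3 x 60 + 0 = 255.
255 mod 720 = 255 minutes = 4:15.
Now compute the angle at 4:15:
Hour hand: 4 x 30 + 15 x 0.5 = 127.5 degrees
Minute hand: 15 x 6 = 90 degrees
Difference: |127.5 - 90| = 37.5 degrees
The angle is 37.5 degrees

Final answer: 37.5 degrees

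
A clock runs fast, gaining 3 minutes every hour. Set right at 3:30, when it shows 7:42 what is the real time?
For every 60 true minutes, the faulty clock advances 63 minutes, so 1 faulty-clock minute corresponds to 60/63 true minutes.
From 3:30 to 7:42 on the faulty dial is 252 minutes.
True elapsed: 252 x 60/63 = 240 minutes = 4 hours.
True time: 3:30 + 4 hours = 7:30.

Final answer: 7:30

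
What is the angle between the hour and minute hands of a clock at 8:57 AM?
Hour hand position: 8 x 30 + 57 x 0.5 = 268.5 degrees
Minute hand position: 57 x 6 = 342 degrees
Difference: |268.5 - 342| = 73.5 degrees
The angle between the hands is 73.5 degrees

Final answer: 73.5 degrees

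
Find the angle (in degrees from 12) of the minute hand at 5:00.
The minute hand moves 6 degrees per minute.
At 5:00: 0 x 6 = 0 degrees

Final answer: 0 degrees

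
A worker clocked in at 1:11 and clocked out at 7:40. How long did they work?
From 1:11 to 7:40:
(7 x 60 + 40) - (1 x 60 + 11) = 460 - 71 = 389 minutes
= 6 hours and 29 minutes

Final answer: 6 hours and 29 minutes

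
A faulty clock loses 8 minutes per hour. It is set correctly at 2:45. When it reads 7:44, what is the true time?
For every 60 true minutes, the faulty clock advances 52 minutes, so 1 faulty-clock minute corresponds to 60/52 true minutes.
From 2:45 to 7:44 on the faulty dial is 299 minutes.
True elapsed: 299 x 60/52 = 345 minutes = 5 hours and 45 minutes.
True time: 2:45 + 5 hours and 45 minutes = 8:30.

Final answer: 8:30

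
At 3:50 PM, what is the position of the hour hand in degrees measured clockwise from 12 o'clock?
The hour hand moves 30 degrees per hour and 0.5 degrees per minute.
At 3:50: (3) x 30 + 50 x 0.5 = 90 + 25 = 115 degrees

Final answer: 115 degrees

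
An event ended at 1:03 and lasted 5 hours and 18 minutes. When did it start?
Starting time: 1:03 = 63 total minutes past 12:00
Subtracting: 5 hours and 18 minutes = 318 minutes
63 - 318 = -255 (negative, add 12 hours = 720) = 465 minutes
= 7 hours and 45 minutes past 12:00 = 7:45

Final answer: 7:45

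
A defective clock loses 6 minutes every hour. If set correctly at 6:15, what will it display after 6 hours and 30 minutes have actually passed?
For every 60 true minutes, the faulty clock advances 60 - 6 = 54 minutes.
True elapsed: 6 hours and 30 minutes = 390 minutes.
Faulty clock advances: 390 x 54/60 = 351 minutes (drift: 39 minutes behind).
Shown time: 6:15 + 351 minutes = 12:06.

Final answer: 12:06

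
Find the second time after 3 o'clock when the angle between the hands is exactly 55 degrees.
At t minutes past 3:00, the hour hand is at 30 x 3 + 0.5t degrees and the minute hand is at 6t degrees.
The smaller angle between them is 55 degrees when |30H - 5.5t| = 55 or |30H - 5.5t| = 305.
With H = 3, solve 30 x 3 - 5.5t = +/- target for each target:
  t = (30 x 3 - 55) / 5.5 = 6.36
  t = (30 x 3 + 55) / 5.5 = 26.36
  t = (30 x 3 - 305) / 5.5 = -39.09 (outside (0, 60))
  t = (30 x 3 + 305) / 5.5 = 71.82 (outside (0, 60))
Valid solutions in (0, 60): {6.36, 26.36} minutes.
The second occurrence is t = 26.36 minutes.
The hands form a 55-degree angle at 26.36 minutes past 3:00.

Final answer: 26.36 minutes past 3:00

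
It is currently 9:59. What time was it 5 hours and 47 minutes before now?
Starting time: 9:59 = 599 total minutes past 12:00
Subtracting: 5 hours and 47 minutes = 347 minutes
599 - 347 = 252 minutes
= 4 hours and 12 minutes past 12:00 = 4:12

Final answer: 4:12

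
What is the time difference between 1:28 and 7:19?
From 1:28 to 7:19:
(7 x 60 + 19) - (1 x 60 + 28) = 439 - 88 = 351 minutes
= 5 hours and 51 minutes

Final answer: 5 hours and 51 minutes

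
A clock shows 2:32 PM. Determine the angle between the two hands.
Hour hand position: 2 x 30 + 32 x 0.5 = 76 degrees
Minute hand position: 32 x 6 = 192 degrees
Difference: |76 - 192| = 116 degrees
The angle between the hands is 116 degrees

Final answer: 116 degrees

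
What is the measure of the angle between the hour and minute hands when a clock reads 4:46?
Hour hand position: 4 x 30 + 46 x 0.5 = 143 degrees
Minute hand position: 46 x 6 = 276 degrees
Difference: |143 - 276| = 133 degrees
The angle between the hands is 133 degrees

Final answer: 133 degrees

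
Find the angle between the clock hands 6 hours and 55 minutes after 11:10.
First find the time 6 hours and 55 minutes after 11:10.
Total minutes: 11 x 60 + 10 + 6 x 60 + 55 = 1085.
1085 mod 720 = 365 minutes = 6:05.
Now compute the angle at 6:05:
Hour hand: 6 x 30 + 5 x 0.5 = 182.5 degrees
Minute hand: 5 x 6 = 30 degrees
Difference: |182.5 - 30| = 152.5 degrees
The angle is 152.5 degrees

Final answer: 152.5 degrees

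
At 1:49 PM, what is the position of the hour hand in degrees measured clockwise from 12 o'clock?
The hour hand moves 30 degrees per hour and 0.5 degrees per minute.
At 1:49: (1) x 30 + 49 x 0.5 = 30 + 24.5 = 54.5 degrees

Final answer: 54.5 degrees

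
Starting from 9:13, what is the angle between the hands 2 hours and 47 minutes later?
First find the time 2 hours and 47 minutes after 9:13.
Total minutes: 9 x 60 + 13 + 2 x 60 + 47 = 720.
720 mod 720 = 0 minutes = 12:00.
Now compute the angle at 12:00:
Hour hand: 0 x 30 + 0 x 0.5 = 0 degrees
Minute hand: 0 x 6 = 0 degrees
Difference: |0 - 0| = 0 degrees
The angle is 0 degrees

Final answer: 0 degrees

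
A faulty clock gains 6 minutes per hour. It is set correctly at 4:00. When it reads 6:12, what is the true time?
For every 60 true minutes, the faulty clock advances 66 minutes, so 1 faulty-clock minute corresponds to 60/66 true minutes.
From 4:00 to 6:12 on the faulty dial is 132 minutes.
True elapsed: 132 x 60/66 = 120 minutes = 2 hours.
True time: 4:00 + 2 hours = 6:00.

Final answer: 6:00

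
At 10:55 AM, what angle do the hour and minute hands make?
Hour hand position: 10 x 30 + 55 x 0.5 = 327.5 degrees
Minute hand position: 55 x 6 = 330 degrees
Difference: |327.5 - 330| = 2.5 degrees
The angle between the hands is 2.5 degrees

Final answer: 2.5 degrees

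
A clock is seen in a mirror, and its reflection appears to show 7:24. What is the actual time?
Reflection across the vertical (12-6) axis maps a hand at angle A degrees to (360 - A) degrees, which sends a reading of T minutes past 12:00 to (720 - T) minutes past 12:00.
Mirror reads 7:24 = 444 minutes past 12:00.
Actual time: (720 - 444) mod 720 = 276 minutes = 4:36.

Final answer: 4:36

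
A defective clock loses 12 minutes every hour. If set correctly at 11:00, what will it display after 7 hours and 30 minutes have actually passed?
For every 60 true minutes, the faulty clock advances 60 - 12 = 48 minutes.
True elapsed: 7 hours and 30 minutes = 450 minutes.
Faulty clock advances: 450 x 48/60 = 360 minutes (drift: 90 minutes behind).
Shown time: 11:00 + 360 minutes = 5:00.

Final answer: 5:00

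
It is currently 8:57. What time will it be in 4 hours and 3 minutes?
Starting time: 8:57
Adding 3 minutes to 57 minutes: 57 + 3 = 60 minutes = 1 hour
Adding 4 hours: 8 + 4 + 1 (carry) = 13 - 12 = 1
Final time: 1:00

Final answer: 1:00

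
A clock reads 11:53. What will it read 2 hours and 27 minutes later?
Starting time: 11:53
Adding 27 minutes to 53 minutes: 53 + 27 = 80 minutes = 1 hour and 20 minutes
Adding 2 hours: 11 + 2 + 1 (carry) = 14 - 12 = 2
Final time: 2:20

Final answer: 2:20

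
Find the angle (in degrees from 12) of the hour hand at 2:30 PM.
The hour hand moves 30 degrees per hour and 0.5 degrees per minute.
At 2:30: (2) x 30 + 30 x 0.5 = 60 + 15 = 75 degrees

Final answer: 75 degrees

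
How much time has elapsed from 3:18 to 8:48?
From 3:18 to 8:48:
(8 x 60 + 48) - (3 x 60 + 18) = 528 - 198 = 330 minutes
= 5 hours and 30 minutes

Final answer: 5 hours and 30 minutes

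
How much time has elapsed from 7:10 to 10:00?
From 7:10 to 10:00:
(10 x 60 + 0) - (7 x 60 + 10) = 600 - 430 = 170 minutes
= 2 hours and 50 minutes

Final answer: 2 hours and 50 minutes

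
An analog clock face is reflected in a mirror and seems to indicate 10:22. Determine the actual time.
Reflection across the vertical (12-6) axis maps a hand at angle A degrees to (360 - A) degrees, which sends a reading of T minutes past 12:00 to (720 - T) minutes past 12:00.
Mirror reads 10:22 = 622 minutes past 12:00.
Actual time: (720 - 622) mod 720 = 98 minutes = 1:38.

Final answer: 1:38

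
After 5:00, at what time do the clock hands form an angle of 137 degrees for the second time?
At t minutes past 5:00, the hour hand is at 30 x 5 + 0.5t degrees and the minute hand is at 6t degrees.
The smaller angle between them is 137 degrees when |30H - 5.5t| = 137 or |30H - 5.5t| = 223.
With H = 5, solve 30 x 5 - 5.5t = +/- target for each target:
  t = (30 x 5 - 137) / 5.5 = 2.36
  t = (30 x 5 + 137) / 5.5 = 52.18
  t = (30 x 5 - 223) / 5.5 = -13.27 (outside (0, 60))
  t = (30 x 5 + 223) / 5.5 = 67.82 (outside (0, 60))
Valid solutions in (0, 60): {2.36, 52.18} minutes.
The second occurrence is t = 52.18 minutes.
The hands form a 137-degree angle at 52.18 minutes past 5:00.

Final answer: 52.18 minutes past 5:00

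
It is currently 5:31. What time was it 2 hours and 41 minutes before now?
Starting time: 5:31 = 331 total minutes past 12:00
Subtracting: 2 hours and 41 minutes = 161 minutes
331 - 161 = 170 minutes
= 2 hours and 50 minutes past 12:00 = 2:50

Final answer: 2:50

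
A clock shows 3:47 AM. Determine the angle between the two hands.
Hour hand position: 3 x 30 + 47 x 0.5 = 113.5 degrees
Minute hand position: 47 x 6 = 282 degrees
Difference: |113.5 - 282| = 168.5 degrees
The angle between the hands is 168.5 degrees

Final answer: 168.5 degrees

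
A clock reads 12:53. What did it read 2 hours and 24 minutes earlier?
Starting time: 12:53 = 53 total minutes past 12:00
Subtracting: 2 hours and 24 minutes = 144 minutes
53 - 144 = -91 (negative, add 12 hours = 720) = 629 minutes
= 10 hours and 29 minutes past 12:00 = 10:29

Final answer: 10:29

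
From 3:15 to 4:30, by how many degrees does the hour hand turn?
The hour hand moves 0.5 degrees per minute.
Time elapsed: 4:30 - 3:15 = 75 minutes
Angular displacement: 75 x 0.5 = 37.5 degrees

Final answer: 37.5 degrees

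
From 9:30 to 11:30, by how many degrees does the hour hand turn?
The hour hand moves 0.5 degrees per minute.
Time elapsed: 11:30 - 9:30 = 120 minutes
Angular displacement: 120 x 0.5 = 60 degrees

Final answer: 60 degrees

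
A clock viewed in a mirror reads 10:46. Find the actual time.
Reflection across the vertical (12-6) axis maps a hand at angle A degrees to (360 - A) degrees, which sends a reading of T minutes past 12:00 to (720 - T) minutes past 12:00.
Mirror reads 10:46 = 646 minutes past 12:00.
Actual time: (720 - 646) mod 720 = 74 minutes = 1:14.

Final answer: 1:14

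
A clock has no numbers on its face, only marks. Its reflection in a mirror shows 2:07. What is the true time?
Reflection across the vertical (12-6) axis maps a hand at angle A degrees to (360 - A) degrees, which sends a reading of T minutes past 12:00 to (720 - T) minutes past 12:00.
Mirror reads 2:07 = 127 minutes past 12:00.
Actual time: (720 - 127) mod 720 = 593 minutes = 9:53.

Final answer: 9:53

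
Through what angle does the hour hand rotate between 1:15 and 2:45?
The hour hand moves 0.5 degrees per minute.
Time elapsed: 2:45 - 1:15 = 90 minutes
Angular displacement: 90 x 0.5 = 45 degrees

Final answer: 45 degrees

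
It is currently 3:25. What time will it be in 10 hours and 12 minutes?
Starting time: 3:25
Adding 12 minutes to 25 minutes: 25 + 12 = 37 minutes
Adding 10 hours: 3 + 10 = 13 - 12 = 1
Final time: 1:37

Final answer: 1:37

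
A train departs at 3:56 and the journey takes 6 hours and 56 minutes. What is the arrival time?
Starting time: 3:56
Adding 56 minutes to 56 minutes: 56 + 56 = 112 minutes = 1 hour and 52 minutes
Adding 6 hours: 3 + 6 + 1 (carry) = 10
Final time: 10:52

Final answer: 10:52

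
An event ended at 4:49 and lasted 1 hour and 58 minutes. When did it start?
Starting time: 4:49 = 289 total minutes past 12:00
Subtracting: 1 hour and 58 minutes = 118 minutes
289 - 118 = 171 minutes
= 2 hours and 51 minutes past 12:00 = 2:51

Final answer: 2:51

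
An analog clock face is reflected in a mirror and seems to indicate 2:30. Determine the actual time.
Reflection across the vertical (12-6) axis maps a hand at angle A degrees to (360 - A) degrees, which sends a reading of T minutes past 12:00 to (720 - T) minutes past 12:00.
Mirror reads 2:30 = 150 minutes past 12:00.
Actual time: (720 - 150) mod 720 = 570 minutes = 9:30.

Final answer: 9:30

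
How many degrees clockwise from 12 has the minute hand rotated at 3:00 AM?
The minute hand moves 6 degrees per minute.
At 3:00: 0 x 6 = 0 degrees

Final answer: 0 degrees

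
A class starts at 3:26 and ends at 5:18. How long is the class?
From 3:26 to 5:18:
(5 x 60 + 18) - (3 x 60 + 26) = 318 - 206 = 112 minutes
= 1 hour and 52 minutes

Final answer: 1 hour and 52 minutes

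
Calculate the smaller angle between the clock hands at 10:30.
Hour hand position: 10 x 30 + 30 x 0.5 = 315 degrees
Minute hand position: 30 x 6 = 180 degrees
Difference: |315 - 180| = 135 degrees
The angle between the hands is 135 degrees

Final answer: 135 degrees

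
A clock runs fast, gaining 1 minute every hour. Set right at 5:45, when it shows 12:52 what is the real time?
For every 60 true minutes, the faulty clock advances 61 minutes, so 1 faulty-clock minute corresponds to 60/61 true minutes.
From 5:45 to 12:52 on the faulty dial is 427 minutes.
True elapsed: 427 x 60/61 = 420 minutes = 7 hours.
True time: 5:45 + 7 hours = 12:45.

Final answer: 12:45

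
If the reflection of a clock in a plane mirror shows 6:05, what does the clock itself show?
Reflection across the vertical (12-6) axis maps a hand at angle A degrees to (360 - A) degrees, which sends a reading of T minutes past 12:00 to (720 - T) minutes past 12:00.
Mirror reads 6:05 = 365 minutes past 12:00.
Actual time: (720 - 365) mod 720 = 355 minutes = 5:55.

Final answer: 5:55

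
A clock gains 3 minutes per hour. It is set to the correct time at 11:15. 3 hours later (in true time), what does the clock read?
For every 60 true minutes, the faulty clock advances 60 + 3 = 63 minutes.
True elapsed: 3 hours = 180 minutes.
Faulty clock advances: 180 x 63/60 = 189 minutes (drift: 9 minutes ahead).
Shown time: 11:15 + 189 minutes = 2:24.

Final answer: 2:24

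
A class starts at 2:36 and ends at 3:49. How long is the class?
From 2:36 to 3:49:
(3 x 60 + 49) - (2 x 60 + 36) = 229 - 156 = 73 minutes
= 1 hour and 13 minutes

Final answer: 1 hour and 13 minutes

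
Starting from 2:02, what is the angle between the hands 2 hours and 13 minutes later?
First find the time 2 hours and 13 minutes after 2:02.
Total minutes: 2 x 60 + 2 + 2 x 60 + 13 = 255.
255 mod 720 = 255 minutes = 4:15.
Now compute the angle at 4:15:
Hour hand: 4 x 30 + 15 x 0.5 = 127.5 degrees
Minute hand: 15 x 6 = 90 degrees
Difference: |127.5 - 90| = 37.5 degrees
The angle is 37.5 degrees

Final answer: 37.5 degrees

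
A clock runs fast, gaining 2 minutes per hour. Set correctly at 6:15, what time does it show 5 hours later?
For every 60 true minutes, the faulty clock advances 60 + 2 = 62 minutes.
True elapsed: 5 hours = 300 minutes.
Faulty clock advances: 300 x 62/60 = 310 minutes (drift: 10 minutes ahead).
Shown time: 6:15 + 310 minutes = 11:25.

Final answer: 11:25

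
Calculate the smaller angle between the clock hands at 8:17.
Hour hand position: 8 x 30 + 17 x 0.5 = 248.5 degrees
Minute hand position: 17 x 6 = 102 degrees
Difference: |248.5 - 102| = 146.5 degrees
The angle between the hands is 146.5 degrees

Final answer: 146.5 degrees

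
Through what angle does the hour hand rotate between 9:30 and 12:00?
The hour hand moves 0.5 degrees per minute.
Time elapsed: 12:00 - 9:30 = 150 minutes
Angular displacement: 150 x 0.5 = 75 degrees

Final answer: 75 degrees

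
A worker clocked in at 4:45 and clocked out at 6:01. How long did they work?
From 4:45 to 6:01:
(6 x 60 + 1) - (4 x 60 + 45) = 361 - 285 = 76 minutes
= 1 hour and 16 minutes

Final answer: 1 hour and 16 minutes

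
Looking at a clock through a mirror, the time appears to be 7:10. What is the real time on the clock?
Reflection across the vertical (12-6) axis maps a hand at angle A degrees to (360 - A) degrees, which sends a reading of T minutes past 12:00 to (720 - T) minutes past 12:00.
Mirror reads 7:10 = 430 minutes past 12:00.
Actual time: (720 - 430) mod 720 = 290 minutes = 4:50.

Final answer: 4:50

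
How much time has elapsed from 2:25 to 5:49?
From 2:25 to 5:49:
(5 x 60 + 49) - (2 x 60 + 25) = 349 - 145 = 204 minutes
= 3 hours and 24 minutes

Final answer: 3 hours and 24 minutes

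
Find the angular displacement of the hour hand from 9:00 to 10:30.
The hour hand moves 0.5 degrees per minute.
Time elapsed: 10:30 - 9:00 = 90 minutes
Angular displacement: 90 x 0.5 = 45 degrees

Final answer: 45 degrees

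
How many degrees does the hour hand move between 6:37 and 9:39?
The hour hand moves 0.5 degrees per minute.
Time elapsed: 9:39 - 6:37 = 182 minutes
Angular displacement: 182 x 0.5 = 91 degrees

Final answer: 91 degrees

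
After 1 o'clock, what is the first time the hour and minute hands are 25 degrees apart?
At t minutes past 1:00, the hour hand is at 30 x 1 + 0.5t degrees and the minute hand is at 6t degrees.
The smaller angle between them is 25 degrees when |30H - 5.5t| = 25 or |30H - 5.5t| = 335.
With H = 1, solve 30 x 1 - 5.5t = +/- target for each target:
  t = (30 x 1 - 25) / 5.5 = 0.91
  t = (30 x 1 + 25) / 5.5 = 10
  t = (30 x 1 - 335) / 5.5 = -55.45 (outside (0, 60))
  t = (30 x 1 + 335) / 5.5 = 66.36 (outside (0, 60))
Valid solutions in (0, 60): {0.91, 10} minutes.
The first occurrence is t = 0.91 minutes.
The hands form a 25-degree angle at 0.91 minutes past 1:00.

Final answer: 0.91 minutes past 1:00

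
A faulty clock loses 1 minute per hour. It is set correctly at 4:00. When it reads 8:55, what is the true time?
For every 60 true minutes, the faulty clock advances 59 minutes, so 1 faulty-clock minute corresponds to 60/59 true minutes.
From 4:00 to 8:55 on the faulty dial is 295 minutes.
True elapsed: 295 x 60/59 = 300 minutes = 5 hours.
True time: 4:00 + 5 hours = 9:00.

Final answer: 9:00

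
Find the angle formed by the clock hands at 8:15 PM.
Hour hand position: 8 x 30 + 15 x 0.5 = 247.5 degrees
Minute hand position: 15 x 6 = 90 degrees
Difference: |247.5 - 90| = 157.5 degrees
The angle between the hands is 157.5 degrees

Final answer: 157.5 degrees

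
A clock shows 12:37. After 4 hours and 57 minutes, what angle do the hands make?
First find the time 4 hours and 57 minutes after 12:37.
Total minutes: 12 x 60 + 37 + 4 x 60 + 57 = 1054.
1054 mod 720 = 334 minutes = 5:34.
Now compute the angle at 5:34:
Hour hand: 5 x 30 + 34 x 0.5 = 167 degrees
Minute hand: 34 x 6 = 204 degrees
Difference: |167 - 204| = 37 degrees
The angle is 37 degrees

Final answer: 37 degrees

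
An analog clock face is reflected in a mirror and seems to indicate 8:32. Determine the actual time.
Reflection across the vertical (12-6) axis maps a hand at angle A degrees to (360 - A) degrees, which sends a reading of T minutes past 12:00 to (720 - T) minutes past 12:00.
Mirror reads 8:32 = 512 minutes past 12:00.
Actual time: (720 - 512) mod 720 = 208 minutes = 3:28.

Final answer: 3:28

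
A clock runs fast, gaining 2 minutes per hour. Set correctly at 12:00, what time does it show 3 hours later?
For every 60 true minutes, the faulty clock advances 60 + 2 = 62 minutes.
True elapsed: 3 hours = 180 minutes.
Faulty clock advances: 180 x 62/60 = 186 minutes (drift: 6 minutes ahead).
Shown time: 12:00 + 186 minutes = 3:06.

Final answer: 3:06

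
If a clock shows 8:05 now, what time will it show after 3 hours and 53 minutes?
Starting time: 8:05
Adding 53 minutes to 5 minutes: 5 + 53 = 58 minutes
Adding 3 hours: 8 + 3 = 11
Final time: 11:58

Final answer: 11:58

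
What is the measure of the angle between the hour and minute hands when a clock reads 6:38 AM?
Hour hand position: 6 x 30 + 38 x 0.5 = 199 degrees
Minute hand position: 38 x 6 = 228 degrees
Difference: |199 - 228| = 29 degrees
The angle between the hands is 29 degrees

Final answer: 29 degrees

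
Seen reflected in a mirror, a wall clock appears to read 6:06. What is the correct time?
Reflection across the vertical (12-6) axis maps a hand at angle A degrees to (360 - A) degrees, which sends a reading of T minutes past 12:00 to (720 - T) minutes past 12:00.
Mirror reads 6:06 = 366 minutes past 12:00.
Actual time: (720 - 366) mod 720 = 354 minutes = 5:54.

Final answer: 5:54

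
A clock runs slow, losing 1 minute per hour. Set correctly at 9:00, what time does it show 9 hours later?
For every 60 true minutes, the faulty clock advances 60 - 1 = 59 minutes.
True elapsed: 9 hours = 540 minutes.
Faulty clock advances: 540 x 59/60 = 531 minutes (drift: 9 minutes behind).
Shown time: 9:00 + 531 minutes = 5:51.

Final answer: 5:51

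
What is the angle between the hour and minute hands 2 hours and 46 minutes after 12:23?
First find the time 2 hours and 46 minutes after 12:23.
Total minutes: 12 x 60 + 23 + 2 x 60 + 46 = 909.
909 mod 720 = 189 minutes = 3:09.
Now compute the angle at 3:09:
Hour hand: 3 x 30 + 9 x 0.5 = 94.5 degrees
Minute hand: 9 x 6 = 54 degrees
Difference: |94.5 - 54| = 40.5 degrees
The angle is 40.5 degrees

Final answer: 40.5 degrees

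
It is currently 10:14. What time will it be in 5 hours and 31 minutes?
Starting time: 10:14
Adding 31 minutes to 14 minutes: 14 + 31 = 45 minutes
Adding 5 hours: 10 + 5 = 15 - 12 = 3
Final time: 3:45

Final answer: 3:45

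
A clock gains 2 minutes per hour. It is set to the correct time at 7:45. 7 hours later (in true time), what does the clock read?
For every 60 true minutes, the faulty clock advances 60 + 2 = 62 minutes.
True elapsed: 7 hours = 420 minutes.
Faulty clock advances: 420 x 62/60 = 434 minutes (drift: 14 minutes ahead).
Shown time: 7:45 + 434 minutes = 2:59.

Final answer: 2:59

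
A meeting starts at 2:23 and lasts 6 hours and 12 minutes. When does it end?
Starting time: 2:23
Adding 12 minutes to 23 minutes: 23 + 12 = 35 minutes
Adding 6 hours: 2 + 6 = 8
Final time: 8:35

Final answer: 8:35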